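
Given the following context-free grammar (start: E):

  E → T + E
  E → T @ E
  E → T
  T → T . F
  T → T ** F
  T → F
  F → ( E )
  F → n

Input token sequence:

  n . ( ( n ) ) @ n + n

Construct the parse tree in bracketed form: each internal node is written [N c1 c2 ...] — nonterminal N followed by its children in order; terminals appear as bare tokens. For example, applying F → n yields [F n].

[E [T [T [F n]] . [F ( [E [T [F ( [E [T [F n]]] )]]] )]] @ [E [T [F n]] + [E [T [F n]]]]]

E
T @ E
T . F @ E
F . F @ E
n . F @ E
n . ( E ) @ E
n . ( T ) @ E
n . ( F ) @ E
n . ( ( E ) ) @ E
n . ( ( T ) ) @ E
n . ( ( F ) ) @ E
n . ( ( n ) ) @ E
n . ( ( n ) ) @ T + E
n . ( ( n ) ) @ F + E
n . ( ( n ) ) @ n + E
n . ( ( n ) ) @ n + T
n . ( ( n ) ) @ n + F
n . ( ( n ) ) @ n + n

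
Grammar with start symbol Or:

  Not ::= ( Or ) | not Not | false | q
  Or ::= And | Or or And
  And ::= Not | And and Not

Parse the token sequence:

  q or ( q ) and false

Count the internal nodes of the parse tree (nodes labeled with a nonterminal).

11

[Or [Or [And [Not q]]] or [And [And [Not ( [Or [And [Not q]]] )]] and [Not false]]]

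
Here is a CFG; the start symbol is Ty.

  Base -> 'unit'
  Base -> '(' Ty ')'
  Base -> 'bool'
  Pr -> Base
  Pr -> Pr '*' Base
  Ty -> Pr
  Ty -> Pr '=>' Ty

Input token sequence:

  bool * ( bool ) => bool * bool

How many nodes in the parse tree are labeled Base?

5

[Ty [Pr [Pr [Base bool]] * [Base ( [Ty [Pr [Base bool]]] )]] => [Ty [Pr [Pr [Base bool]] * [Base bool]]]]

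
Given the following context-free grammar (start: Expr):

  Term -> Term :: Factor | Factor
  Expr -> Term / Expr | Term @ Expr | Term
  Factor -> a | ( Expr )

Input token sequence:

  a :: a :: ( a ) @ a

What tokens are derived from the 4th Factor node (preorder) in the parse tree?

a

[Expr [Term [Term [Term [Factor a]] :: [Factor a]] :: [Factor ( [Expr [Term [Factor a]]] )]] @ [Expr [Term [Factor a]]]]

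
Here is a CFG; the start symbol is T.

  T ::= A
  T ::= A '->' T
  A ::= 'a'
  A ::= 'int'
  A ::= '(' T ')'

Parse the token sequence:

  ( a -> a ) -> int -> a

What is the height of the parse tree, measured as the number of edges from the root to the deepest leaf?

5

[T [A ( [T [A a] -> [T [A a]]] )] -> [T [A int] -> [T [A a]]]]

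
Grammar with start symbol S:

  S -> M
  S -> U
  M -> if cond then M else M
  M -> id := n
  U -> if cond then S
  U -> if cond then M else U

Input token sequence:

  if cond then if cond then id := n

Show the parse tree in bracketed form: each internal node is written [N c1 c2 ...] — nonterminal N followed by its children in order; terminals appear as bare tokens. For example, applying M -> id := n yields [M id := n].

S
U
if cond then S
if cond then U
if cond then if cond then S
if cond then if cond then M
if cond then if cond then id := n

[S [U if cond then [S [U if cond then [S [M id := n]]]]]]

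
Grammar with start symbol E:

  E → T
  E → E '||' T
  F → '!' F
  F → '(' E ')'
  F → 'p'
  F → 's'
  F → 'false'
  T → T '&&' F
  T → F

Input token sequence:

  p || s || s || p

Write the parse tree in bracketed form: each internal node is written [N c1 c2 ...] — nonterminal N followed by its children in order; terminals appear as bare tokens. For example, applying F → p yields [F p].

E
E || T
E || T || T
E || T || T || T
T || T || T || T
F || T || T || T
p || T || T || T
p || F || T || T
p || s || T || T
p || s || F || T
p || s || s || T
p || s || s || F
p || s || s || p

[E [E [E [E [T [F p]]] || [T [F s]]] || [T [F s]]] || [T [F p]]]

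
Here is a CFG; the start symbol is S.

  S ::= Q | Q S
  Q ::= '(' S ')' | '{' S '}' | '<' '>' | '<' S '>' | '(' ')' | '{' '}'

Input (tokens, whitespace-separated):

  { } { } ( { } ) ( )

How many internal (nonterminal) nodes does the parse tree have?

[S [Q { }] [S [Q { }] [S [Q ( [S [Q { }]] )] [S [Q ( )]]]]]

10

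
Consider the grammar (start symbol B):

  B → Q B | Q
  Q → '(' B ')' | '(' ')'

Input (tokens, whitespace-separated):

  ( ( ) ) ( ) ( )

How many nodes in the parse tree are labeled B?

4

[B [Q ( [B [Q ( )]] )] [B [Q ( )] [B [Q ( )]]]]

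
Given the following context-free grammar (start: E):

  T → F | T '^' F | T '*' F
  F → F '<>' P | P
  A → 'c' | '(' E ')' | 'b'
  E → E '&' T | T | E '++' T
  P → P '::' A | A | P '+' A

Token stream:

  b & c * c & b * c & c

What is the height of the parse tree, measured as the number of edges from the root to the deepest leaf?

8

[E [E [E [E [T [F [P [A b]]]]] & [T [T [F [P [A c]]]] * [F [P [A c]]]]] & [T [T [F [P [A b]]]] * [F [P [A c]]]]] & [T [F [P [A c]]]]]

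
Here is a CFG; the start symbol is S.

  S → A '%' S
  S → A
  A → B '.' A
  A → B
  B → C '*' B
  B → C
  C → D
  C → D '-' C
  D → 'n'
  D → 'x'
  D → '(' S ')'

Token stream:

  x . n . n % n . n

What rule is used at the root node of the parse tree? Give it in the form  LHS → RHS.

[S [A [B [C [D x]]] . [A [B [C [D n]]] . [A [B [C [D n]]]]]] % [S [A [B [C [D n]]] . [A [B [C [D n]]]]]]]

S → A '%' S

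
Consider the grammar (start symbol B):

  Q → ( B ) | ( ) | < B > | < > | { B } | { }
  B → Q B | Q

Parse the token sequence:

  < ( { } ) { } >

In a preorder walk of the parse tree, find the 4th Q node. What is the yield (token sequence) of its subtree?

[B [Q < [B [Q ( [B [Q { }]] )] [B [Q { }]]] >]]

{ }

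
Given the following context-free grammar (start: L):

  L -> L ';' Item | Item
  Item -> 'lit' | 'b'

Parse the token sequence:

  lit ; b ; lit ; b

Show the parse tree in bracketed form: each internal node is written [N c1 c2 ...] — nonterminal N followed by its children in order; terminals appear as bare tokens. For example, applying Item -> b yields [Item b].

L
L ; Item
L ; Item ; Item
L ; Item ; Item ; Item
Item ; Item ; Item ; Item
lit ; Item ; Item ; Item
lit ; b ; Item ; Item
lit ; b ; lit ; Item
lit ; b ; lit ; b

[L [L [L [L [Item lit]] ; [Item b]] ; [Item lit]] ; [Item b]]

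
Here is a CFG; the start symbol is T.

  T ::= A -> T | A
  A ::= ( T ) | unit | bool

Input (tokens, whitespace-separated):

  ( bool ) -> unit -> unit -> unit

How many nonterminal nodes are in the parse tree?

[T [A ( [T [A bool]] )] -> [T [A unit] -> [T [A unit] -> [T [A unit]]]]]

10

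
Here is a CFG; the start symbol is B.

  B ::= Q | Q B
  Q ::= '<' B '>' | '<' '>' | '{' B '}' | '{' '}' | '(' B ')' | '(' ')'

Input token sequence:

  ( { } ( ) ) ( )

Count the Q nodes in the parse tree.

[B [Q ( [B [Q { }] [B [Q ( )]]] )] [B [Q ( )]]]

4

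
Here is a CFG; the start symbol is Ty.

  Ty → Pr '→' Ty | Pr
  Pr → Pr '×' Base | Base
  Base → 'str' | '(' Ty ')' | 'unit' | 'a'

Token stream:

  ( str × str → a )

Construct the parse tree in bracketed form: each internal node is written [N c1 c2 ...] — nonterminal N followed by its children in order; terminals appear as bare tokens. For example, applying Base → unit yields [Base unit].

Ty
Pr
Base
( Ty )
( Pr → Ty )
( Pr × Base → Ty )
( Base × Base → Ty )
( str × Base → Ty )
( str × str → Ty )
( str × str → Pr )
( str × str → Base )
( str × str → a )

[Ty [Pr [Base ( [Ty [Pr [Pr [Base str]] × [Base str]] → [Ty [Pr [Base a]]]] )]]]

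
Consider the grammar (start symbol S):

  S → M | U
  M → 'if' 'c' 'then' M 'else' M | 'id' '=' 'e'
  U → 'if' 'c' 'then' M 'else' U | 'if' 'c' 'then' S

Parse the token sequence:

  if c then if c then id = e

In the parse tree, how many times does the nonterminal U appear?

[S [U if c then [S [U if c then [S [M id = e]]]]]]

2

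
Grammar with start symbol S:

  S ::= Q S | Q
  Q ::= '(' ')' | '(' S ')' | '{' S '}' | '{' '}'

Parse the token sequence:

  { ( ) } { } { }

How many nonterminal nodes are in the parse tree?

[S [Q { [S [Q ( )]] }] [S [Q { }] [S [Q { }]]]]

8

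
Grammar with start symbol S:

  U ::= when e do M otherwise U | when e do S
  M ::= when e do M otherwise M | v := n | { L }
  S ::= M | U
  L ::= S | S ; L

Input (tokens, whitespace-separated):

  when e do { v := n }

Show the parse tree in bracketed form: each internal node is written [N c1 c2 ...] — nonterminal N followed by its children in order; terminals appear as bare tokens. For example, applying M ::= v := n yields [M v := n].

[S [U when e do [S [M { [L [S [M v := n]]] }]]]]

S
U
when e do S
when e do M
when e do { L }
when e do { S }
when e do { M }
when e do { v := n }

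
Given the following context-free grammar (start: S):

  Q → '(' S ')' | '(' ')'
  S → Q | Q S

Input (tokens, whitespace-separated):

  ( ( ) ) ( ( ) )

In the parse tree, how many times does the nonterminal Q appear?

4

[S [Q ( [S [Q ( )]] )] [S [Q ( [S [Q ( )]] )]]]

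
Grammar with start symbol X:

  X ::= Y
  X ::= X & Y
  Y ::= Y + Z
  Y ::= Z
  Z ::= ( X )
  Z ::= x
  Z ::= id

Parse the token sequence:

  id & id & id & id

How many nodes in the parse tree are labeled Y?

[X [X [X [X [Y [Z id]]] & [Y [Z id]]] & [Y [Z id]]] & [Y [Z id]]]

4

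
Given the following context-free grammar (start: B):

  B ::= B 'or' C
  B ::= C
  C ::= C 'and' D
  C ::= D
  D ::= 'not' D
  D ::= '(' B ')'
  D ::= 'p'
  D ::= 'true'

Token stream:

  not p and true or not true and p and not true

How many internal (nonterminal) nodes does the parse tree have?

15

[B [B [C [C [D not [D p]]] and [D true]]] or [C [C [C [D not [D true]]] and [D p]] and [D not [D true]]]]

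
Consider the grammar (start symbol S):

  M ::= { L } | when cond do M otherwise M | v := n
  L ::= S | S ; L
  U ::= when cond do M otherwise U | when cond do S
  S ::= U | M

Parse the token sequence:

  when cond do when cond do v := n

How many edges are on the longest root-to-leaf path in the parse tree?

[S [U when cond do [S [U when cond do [S [M v := n]]]]]]

6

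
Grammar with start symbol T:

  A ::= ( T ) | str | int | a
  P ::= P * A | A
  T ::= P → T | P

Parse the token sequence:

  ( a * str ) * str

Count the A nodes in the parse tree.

[T [P [P [A ( [T [P [P [A a]] * [A str]]] )]] * [A str]]]

4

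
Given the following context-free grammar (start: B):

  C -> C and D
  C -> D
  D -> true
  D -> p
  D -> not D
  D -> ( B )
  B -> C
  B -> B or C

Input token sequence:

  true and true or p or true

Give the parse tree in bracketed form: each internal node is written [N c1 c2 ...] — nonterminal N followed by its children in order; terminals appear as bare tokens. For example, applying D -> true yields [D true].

[B [B [B [C [C [D true]] and [D true]]] or [C [D p]]] or [C [D true]]]

B
B or C
B or C or C
C or C or C
C and D or C or C
D and D or C or C
true and D or C or C
true and true or C or C
true and true or D or C
true and true or p or C
true and true or p or D
true and true or p or true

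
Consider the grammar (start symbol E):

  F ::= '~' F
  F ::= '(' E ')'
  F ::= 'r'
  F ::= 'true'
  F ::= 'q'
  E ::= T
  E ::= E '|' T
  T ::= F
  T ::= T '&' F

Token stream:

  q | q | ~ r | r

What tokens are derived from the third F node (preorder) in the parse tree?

~ r

[E [E [E [E [T [F q]]] | [T [F q]]] | [T [F ~ [F r]]]] | [T [F r]]]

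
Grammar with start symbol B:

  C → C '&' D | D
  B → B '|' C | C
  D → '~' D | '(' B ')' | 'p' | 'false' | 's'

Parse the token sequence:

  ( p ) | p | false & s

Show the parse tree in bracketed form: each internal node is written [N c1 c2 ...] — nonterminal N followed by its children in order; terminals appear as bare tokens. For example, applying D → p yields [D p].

B
B | C
B | C | C
C | C | C
D | C | C
( B ) | C | C
( C ) | C | C
( D ) | C | C
( p ) | C | C
( p ) | D | C
( p ) | p | C
( p ) | p | C & D
( p ) | p | D & D
( p ) | p | false & D
( p ) | p | false & s

[B [B [B [C [D ( [B [C [D p]]] )]]] | [C [D p]]] | [C [C [D false]] & [D s]]]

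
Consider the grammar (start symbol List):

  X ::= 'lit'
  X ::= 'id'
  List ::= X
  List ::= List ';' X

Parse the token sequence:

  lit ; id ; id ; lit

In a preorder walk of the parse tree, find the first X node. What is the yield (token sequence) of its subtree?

lit

[List [List [List [List [X lit]] ; [X id]] ; [X id]] ; [X lit]]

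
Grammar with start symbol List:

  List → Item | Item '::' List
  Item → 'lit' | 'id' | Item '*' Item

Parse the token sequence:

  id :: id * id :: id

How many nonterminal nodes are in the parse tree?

8

[List [Item id] :: [List [Item [Item id] * [Item id]] :: [List [Item id]]]]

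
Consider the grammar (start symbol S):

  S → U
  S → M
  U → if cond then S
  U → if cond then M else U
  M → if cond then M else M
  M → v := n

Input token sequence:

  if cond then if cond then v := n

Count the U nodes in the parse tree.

[S [U if cond then [S [U if cond then [S [M v := n]]]]]]

2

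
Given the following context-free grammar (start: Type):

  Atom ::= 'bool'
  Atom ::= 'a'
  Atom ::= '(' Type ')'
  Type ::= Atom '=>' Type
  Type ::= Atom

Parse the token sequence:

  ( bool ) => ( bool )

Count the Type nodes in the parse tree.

4

[Type [Atom ( [Type [Atom bool]] )] => [Type [Atom ( [Type [Atom bool]] )]]]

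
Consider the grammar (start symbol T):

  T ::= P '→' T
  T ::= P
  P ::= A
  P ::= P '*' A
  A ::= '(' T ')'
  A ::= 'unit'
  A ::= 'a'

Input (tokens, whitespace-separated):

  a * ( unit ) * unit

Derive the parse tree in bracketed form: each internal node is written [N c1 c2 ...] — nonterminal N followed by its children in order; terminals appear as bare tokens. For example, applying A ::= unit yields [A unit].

T
P
P * A
P * A * A
A * A * A
a * A * A
a * ( T ) * A
a * ( P ) * A
a * ( A ) * A
a * ( unit ) * A
a * ( unit ) * unit

[T [P [P [P [A a]] * [A ( [T [P [A unit]]] )]] * [A unit]]]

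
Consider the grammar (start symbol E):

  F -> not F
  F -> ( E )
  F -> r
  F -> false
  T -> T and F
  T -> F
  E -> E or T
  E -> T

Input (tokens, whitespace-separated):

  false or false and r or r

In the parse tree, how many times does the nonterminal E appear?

[E [E [E [T [F false]]] or [T [T [F false]] and [F r]]] or [T [F r]]]

3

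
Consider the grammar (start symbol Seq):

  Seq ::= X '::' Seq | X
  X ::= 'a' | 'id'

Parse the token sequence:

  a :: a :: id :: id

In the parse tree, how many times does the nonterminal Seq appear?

[Seq [X a] :: [Seq [X a] :: [Seq [X id] :: [Seq [X id]]]]]

4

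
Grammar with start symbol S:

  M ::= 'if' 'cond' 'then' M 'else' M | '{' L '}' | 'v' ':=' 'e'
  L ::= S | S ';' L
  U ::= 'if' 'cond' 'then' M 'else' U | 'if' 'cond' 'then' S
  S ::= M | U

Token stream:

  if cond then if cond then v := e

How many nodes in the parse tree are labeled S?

[S [U if cond then [S [U if cond then [S [M v := e]]]]]]

3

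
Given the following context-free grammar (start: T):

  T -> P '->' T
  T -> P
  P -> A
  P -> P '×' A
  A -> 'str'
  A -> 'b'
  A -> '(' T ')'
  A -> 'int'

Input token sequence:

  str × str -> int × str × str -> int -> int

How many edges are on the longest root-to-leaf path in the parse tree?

[T [P [P [A str]] × [A str]] -> [T [P [P [P [A int]] × [A str]] × [A str]] -> [T [P [A int]] -> [T [P [A int]]]]]]

6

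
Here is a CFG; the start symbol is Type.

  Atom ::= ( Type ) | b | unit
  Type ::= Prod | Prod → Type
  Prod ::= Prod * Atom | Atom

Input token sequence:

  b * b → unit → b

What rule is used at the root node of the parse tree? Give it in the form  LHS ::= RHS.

Type ::= Prod → Type

[Type [Prod [Prod [Atom b]] * [Atom b]] → [Type [Prod [Atom unit]] → [Type [Prod [Atom b]]]]]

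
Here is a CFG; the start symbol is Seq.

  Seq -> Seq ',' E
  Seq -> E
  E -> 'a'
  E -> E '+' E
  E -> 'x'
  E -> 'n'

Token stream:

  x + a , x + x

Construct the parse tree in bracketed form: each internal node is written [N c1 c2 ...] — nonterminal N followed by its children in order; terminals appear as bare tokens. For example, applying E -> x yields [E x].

Seq
Seq , E
E , E
E + E , E
x + E , E
x + a , E
x + a , E + E
x + a , x + E
x + a , x + x

[Seq [Seq [E [E x] + [E a]]] , [E [E x] + [E x]]]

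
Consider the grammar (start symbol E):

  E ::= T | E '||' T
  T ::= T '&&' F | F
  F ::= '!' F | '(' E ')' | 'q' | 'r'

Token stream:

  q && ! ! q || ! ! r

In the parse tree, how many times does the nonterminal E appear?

2

[E [E [T [T [F q]] && [F ! [F ! [F q]]]]] || [T [F ! [F ! [F r]]]]]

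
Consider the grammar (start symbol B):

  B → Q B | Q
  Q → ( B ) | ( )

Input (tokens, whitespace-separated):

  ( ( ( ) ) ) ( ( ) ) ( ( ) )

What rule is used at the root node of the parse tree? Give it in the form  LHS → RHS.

B → Q B

[B [Q ( [B [Q ( [B [Q ( )]] )]] )] [B [Q ( [B [Q ( )]] )] [B [Q ( [B [Q ( )]] )]]]]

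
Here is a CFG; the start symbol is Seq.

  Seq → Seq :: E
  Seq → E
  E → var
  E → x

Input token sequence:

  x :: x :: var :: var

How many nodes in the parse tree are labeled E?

4

[Seq [Seq [Seq [Seq [E x]] :: [E x]] :: [E var]] :: [E var]]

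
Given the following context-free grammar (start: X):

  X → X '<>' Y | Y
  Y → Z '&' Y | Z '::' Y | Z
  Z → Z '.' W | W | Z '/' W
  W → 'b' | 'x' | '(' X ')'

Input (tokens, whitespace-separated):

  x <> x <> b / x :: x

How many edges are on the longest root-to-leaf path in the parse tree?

[X [X [X [Y [Z [W x]]]] <> [Y [Z [W x]]]] <> [Y [Z [Z [W b]] / [W x]] :: [Y [Z [W x]]]]]

6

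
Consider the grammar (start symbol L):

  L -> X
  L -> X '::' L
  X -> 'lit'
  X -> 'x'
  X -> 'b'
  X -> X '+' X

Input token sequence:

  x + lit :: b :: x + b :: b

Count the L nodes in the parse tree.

[L [X [X x] + [X lit]] :: [L [X b] :: [L [X [X x] + [X b]] :: [L [X b]]]]]

4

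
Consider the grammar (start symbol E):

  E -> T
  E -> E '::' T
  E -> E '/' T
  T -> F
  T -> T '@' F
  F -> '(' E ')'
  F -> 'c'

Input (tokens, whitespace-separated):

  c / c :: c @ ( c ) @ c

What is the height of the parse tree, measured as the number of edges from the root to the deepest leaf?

[E [E [E [T [F c]]] / [T [F c]]] :: [T [T [T [F c]] @ [F ( [E [T [F c]]] )]] @ [F c]]]

7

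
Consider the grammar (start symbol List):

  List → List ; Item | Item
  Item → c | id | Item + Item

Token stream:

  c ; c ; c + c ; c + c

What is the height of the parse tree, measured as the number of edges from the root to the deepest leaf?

5

[List [List [List [List [Item c]] ; [Item c]] ; [Item [Item c] + [Item c]]] ; [Item [Item c] + [Item c]]]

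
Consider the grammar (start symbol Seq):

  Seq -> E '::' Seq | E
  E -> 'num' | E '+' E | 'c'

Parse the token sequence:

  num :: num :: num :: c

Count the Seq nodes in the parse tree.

[Seq [E num] :: [Seq [E num] :: [Seq [E num] :: [Seq [E c]]]]]

4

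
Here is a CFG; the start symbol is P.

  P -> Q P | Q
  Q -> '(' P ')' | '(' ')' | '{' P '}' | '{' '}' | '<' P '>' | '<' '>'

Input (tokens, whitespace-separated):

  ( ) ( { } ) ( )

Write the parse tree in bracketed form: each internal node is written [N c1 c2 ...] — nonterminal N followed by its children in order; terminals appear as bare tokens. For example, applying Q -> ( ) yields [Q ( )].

[P [Q ( )] [P [Q ( [P [Q { }]] )] [P [Q ( )]]]]

P
Q P
( ) P
( ) Q P
( ) ( P ) P
( ) ( Q ) P
( ) ( { } ) P
( ) ( { } ) Q
( ) ( { } ) ( )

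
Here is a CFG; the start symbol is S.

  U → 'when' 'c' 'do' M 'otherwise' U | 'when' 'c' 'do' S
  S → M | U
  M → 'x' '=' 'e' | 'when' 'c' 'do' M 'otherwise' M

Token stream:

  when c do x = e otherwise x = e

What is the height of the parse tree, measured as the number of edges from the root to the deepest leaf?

[S [M when c do [M x = e] otherwise [M x = e]]]

3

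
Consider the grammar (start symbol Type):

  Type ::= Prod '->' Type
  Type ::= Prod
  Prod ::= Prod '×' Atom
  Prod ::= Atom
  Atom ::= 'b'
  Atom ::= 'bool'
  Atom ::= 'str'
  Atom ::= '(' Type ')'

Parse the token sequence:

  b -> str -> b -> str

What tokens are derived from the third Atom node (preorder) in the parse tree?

[Type [Prod [Atom b]] -> [Type [Prod [Atom str]] -> [Type [Prod [Atom b]] -> [Type [Prod [Atom str]]]]]]

b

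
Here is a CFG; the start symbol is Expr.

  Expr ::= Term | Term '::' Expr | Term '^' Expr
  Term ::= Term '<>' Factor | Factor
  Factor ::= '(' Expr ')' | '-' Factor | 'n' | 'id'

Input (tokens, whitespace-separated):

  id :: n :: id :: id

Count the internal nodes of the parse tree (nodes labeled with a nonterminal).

[Expr [Term [Factor id]] :: [Expr [Term [Factor n]] :: [Expr [Term [Factor id]] :: [Expr [Term [Factor id]]]]]]

12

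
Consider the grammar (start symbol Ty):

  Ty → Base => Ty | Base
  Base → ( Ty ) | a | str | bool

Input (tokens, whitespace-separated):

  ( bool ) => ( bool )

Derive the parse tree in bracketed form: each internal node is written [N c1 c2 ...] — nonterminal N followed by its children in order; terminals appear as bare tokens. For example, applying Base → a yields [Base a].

[Ty [Base ( [Ty [Base bool]] )] => [Ty [Base ( [Ty [Base bool]] )]]]

Ty
Base => Ty
( Ty ) => Ty
( Base ) => Ty
( bool ) => Ty
( bool ) => Base
( bool ) => ( Ty )
( bool ) => ( Base )
( bool ) => ( bool )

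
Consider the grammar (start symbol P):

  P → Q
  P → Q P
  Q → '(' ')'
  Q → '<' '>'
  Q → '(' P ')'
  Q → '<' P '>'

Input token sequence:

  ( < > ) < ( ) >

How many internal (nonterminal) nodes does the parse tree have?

8

[P [Q ( [P [Q < >]] )] [P [Q < [P [Q ( )]] >]]]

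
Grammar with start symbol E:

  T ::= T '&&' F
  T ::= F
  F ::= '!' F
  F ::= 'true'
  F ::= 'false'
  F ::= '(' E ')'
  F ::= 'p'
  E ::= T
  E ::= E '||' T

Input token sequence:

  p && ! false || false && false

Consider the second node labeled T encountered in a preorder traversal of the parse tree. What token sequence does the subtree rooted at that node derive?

p

[E [E [T [T [F p]] && [F ! [F false]]]] || [T [T [F false]] && [F false]]]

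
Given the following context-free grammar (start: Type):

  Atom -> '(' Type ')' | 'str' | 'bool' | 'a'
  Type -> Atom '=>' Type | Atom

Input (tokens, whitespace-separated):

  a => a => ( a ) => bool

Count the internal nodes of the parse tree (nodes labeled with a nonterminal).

[Type [Atom a] => [Type [Atom a] => [Type [Atom ( [Type [Atom a]] )] => [Type [Atom bool]]]]]

10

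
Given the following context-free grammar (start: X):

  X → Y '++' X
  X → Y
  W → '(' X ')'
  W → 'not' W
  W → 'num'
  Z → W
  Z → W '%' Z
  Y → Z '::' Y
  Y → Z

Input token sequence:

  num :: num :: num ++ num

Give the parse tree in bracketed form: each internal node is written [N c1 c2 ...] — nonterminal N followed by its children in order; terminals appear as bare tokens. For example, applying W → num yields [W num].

[X [Y [Z [W num]] :: [Y [Z [W num]] :: [Y [Z [W num]]]]] ++ [X [Y [Z [W num]]]]]

X
Y ++ X
Z :: Y ++ X
W :: Y ++ X
num :: Y ++ X
num :: Z :: Y ++ X
num :: W :: Y ++ X
num :: num :: Y ++ X
num :: num :: Z ++ X
num :: num :: W ++ X
num :: num :: num ++ X
num :: num :: num ++ Y
num :: num :: num ++ Z
num :: num :: num ++ W
num :: num :: num ++ num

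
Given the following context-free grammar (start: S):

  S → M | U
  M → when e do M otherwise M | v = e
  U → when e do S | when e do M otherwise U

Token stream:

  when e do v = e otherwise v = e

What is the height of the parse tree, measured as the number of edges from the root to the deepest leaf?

[S [M when e do [M v = e] otherwise [M v = e]]]

3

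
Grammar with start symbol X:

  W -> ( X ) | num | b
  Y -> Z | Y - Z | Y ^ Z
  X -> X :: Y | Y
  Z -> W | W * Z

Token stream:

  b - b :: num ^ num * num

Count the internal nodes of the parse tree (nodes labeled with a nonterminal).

16

[X [X [Y [Y [Z [W b]]] - [Z [W b]]]] :: [Y [Y [Z [W num]]] ^ [Z [W num] * [Z [W num]]]]]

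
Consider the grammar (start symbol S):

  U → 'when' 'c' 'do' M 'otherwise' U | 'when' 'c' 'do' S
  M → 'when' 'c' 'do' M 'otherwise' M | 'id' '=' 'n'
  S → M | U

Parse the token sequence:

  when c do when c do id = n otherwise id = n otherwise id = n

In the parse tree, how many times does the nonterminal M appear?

5

[S [M when c do [M when c do [M id = n] otherwise [M id = n]] otherwise [M id = n]]]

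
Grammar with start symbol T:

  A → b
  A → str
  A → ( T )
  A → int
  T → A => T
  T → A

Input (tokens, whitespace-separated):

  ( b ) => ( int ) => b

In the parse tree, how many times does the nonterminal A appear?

[T [A ( [T [A b]] )] => [T [A ( [T [A int]] )] => [T [A b]]]]

5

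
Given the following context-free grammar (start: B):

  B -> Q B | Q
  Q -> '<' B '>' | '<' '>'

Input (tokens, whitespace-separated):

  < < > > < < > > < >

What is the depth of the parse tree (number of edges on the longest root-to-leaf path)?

5

[B [Q < [B [Q < >]] >] [B [Q < [B [Q < >]] >] [B [Q < >]]]]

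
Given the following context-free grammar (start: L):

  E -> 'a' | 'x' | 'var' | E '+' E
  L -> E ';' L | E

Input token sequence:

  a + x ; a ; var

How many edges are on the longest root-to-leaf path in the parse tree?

4

[L [E [E a] + [E x]] ; [L [E a] ; [L [E var]]]]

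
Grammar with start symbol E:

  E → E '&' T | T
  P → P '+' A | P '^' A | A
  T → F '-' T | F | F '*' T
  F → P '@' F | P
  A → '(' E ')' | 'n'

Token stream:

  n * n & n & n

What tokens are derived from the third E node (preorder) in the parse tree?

n * n

[E [E [E [T [F [P [A n]]] * [T [F [P [A n]]]]]] & [T [F [P [A n]]]]] & [T [F [P [A n]]]]]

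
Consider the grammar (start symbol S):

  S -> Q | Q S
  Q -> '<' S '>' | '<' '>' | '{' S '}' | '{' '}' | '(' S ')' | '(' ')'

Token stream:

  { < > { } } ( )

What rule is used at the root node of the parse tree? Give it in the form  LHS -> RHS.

S -> Q S

[S [Q { [S [Q < >] [S [Q { }]]] }] [S [Q ( )]]]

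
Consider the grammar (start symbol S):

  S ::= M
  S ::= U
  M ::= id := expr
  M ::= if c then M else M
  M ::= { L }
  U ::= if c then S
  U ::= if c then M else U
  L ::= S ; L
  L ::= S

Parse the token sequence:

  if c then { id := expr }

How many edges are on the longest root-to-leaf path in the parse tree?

7

[S [U if c then [S [M { [L [S [M id := expr]]] }]]]]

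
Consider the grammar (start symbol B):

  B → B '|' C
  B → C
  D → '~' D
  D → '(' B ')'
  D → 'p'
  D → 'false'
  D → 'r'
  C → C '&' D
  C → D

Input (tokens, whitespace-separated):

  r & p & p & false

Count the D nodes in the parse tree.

[B [C [C [C [C [D r]] & [D p]] & [D p]] & [D false]]]

4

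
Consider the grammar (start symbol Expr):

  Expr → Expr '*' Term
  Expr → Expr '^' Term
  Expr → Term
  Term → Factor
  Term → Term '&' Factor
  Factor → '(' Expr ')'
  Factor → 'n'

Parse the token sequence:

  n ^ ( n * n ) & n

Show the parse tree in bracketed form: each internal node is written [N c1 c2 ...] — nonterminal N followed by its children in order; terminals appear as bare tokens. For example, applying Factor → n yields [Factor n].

[Expr [Expr [Term [Factor n]]] ^ [Term [Term [Factor ( [Expr [Expr [Term [Factor n]]] * [Term [Factor n]]] )]] & [Factor n]]]

Expr
Expr ^ Term
Term ^ Term
Factor ^ Term
n ^ Term
n ^ Term & Factor
n ^ Factor & Factor
n ^ ( Expr ) & Factor
n ^ ( Expr * Term ) & Factor
n ^ ( Term * Term ) & Factor
n ^ ( Factor * Term ) & Factor
n ^ ( n * Term ) & Factor
n ^ ( n * Factor ) & Factor
n ^ ( n * n ) & Factor
n ^ ( n * n ) & n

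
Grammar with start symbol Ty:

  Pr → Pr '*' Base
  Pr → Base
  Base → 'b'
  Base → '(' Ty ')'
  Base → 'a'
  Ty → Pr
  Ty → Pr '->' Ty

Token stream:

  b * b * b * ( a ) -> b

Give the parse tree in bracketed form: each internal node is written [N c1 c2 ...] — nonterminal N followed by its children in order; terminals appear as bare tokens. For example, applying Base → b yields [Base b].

Ty
Pr -> Ty
Pr * Base -> Ty
Pr * Base * Base -> Ty
Pr * Base * Base * Base -> Ty
Base * Base * Base * Base -> Ty
b * Base * Base * Base -> Ty
b * b * Base * Base -> Ty
b * b * b * Base -> Ty
b * b * b * ( Ty ) -> Ty
b * b * b * ( Pr ) -> Ty
b * b * b * ( Base ) -> Ty
b * b * b * ( a ) -> Ty
b * b * b * ( a ) -> Pr
b * b * b * ( a ) -> Base
b * b * b * ( a ) -> b

[Ty [Pr [Pr [Pr [Pr [Base b]] * [Base b]] * [Base b]] * [Base ( [Ty [Pr [Base a]]] )]] -> [Ty [Pr [Base b]]]]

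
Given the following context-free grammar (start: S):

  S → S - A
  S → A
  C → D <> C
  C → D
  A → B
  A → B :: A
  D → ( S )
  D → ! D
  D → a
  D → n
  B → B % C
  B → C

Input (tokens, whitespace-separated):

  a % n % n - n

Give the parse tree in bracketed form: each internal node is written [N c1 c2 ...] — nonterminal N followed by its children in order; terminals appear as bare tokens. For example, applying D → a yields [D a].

[S [S [A [B [B [B [C [D a]]] % [C [D n]]] % [C [D n]]]]] - [A [B [C [D n]]]]]

S
S - A
A - A
B - A
B % C - A
B % C % C - A
C % C % C - A
D % C % C - A
a % C % C - A
a % D % C - A
a % n % C - A
a % n % D - A
a % n % n - A
a % n % n - B
a % n % n - C
a % n % n - D
a % n % n - n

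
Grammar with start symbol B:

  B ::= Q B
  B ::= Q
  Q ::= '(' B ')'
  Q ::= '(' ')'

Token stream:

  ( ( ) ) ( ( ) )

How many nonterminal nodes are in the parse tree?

8

[B [Q ( [B [Q ( )]] )] [B [Q ( [B [Q ( )]] )]]]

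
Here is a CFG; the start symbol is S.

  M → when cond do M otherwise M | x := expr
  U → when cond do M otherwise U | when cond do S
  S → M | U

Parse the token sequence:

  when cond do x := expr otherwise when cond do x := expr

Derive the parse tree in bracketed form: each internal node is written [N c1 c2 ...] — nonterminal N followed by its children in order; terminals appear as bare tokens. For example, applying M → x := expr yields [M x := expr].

S
U
when cond do M otherwise U
when cond do x := expr otherwise U
when cond do x := expr otherwise when cond do S
when cond do x := expr otherwise when cond do M
when cond do x := expr otherwise when cond do x := expr

[S [U when cond do [M x := expr] otherwise [U when cond do [S [M x := expr]]]]]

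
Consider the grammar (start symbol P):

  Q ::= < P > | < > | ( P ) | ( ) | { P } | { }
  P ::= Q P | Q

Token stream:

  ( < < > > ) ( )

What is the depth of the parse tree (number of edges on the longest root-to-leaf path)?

6

[P [Q ( [P [Q < [P [Q < >]] >]] )] [P [Q ( )]]]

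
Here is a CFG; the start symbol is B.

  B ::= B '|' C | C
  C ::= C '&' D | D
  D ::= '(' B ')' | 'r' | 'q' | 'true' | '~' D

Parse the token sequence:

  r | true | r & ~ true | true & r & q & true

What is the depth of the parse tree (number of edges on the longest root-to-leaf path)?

6

[B [B [B [B [C [D r]]] | [C [D true]]] | [C [C [D r]] & [D ~ [D true]]]] | [C [C [C [C [D true]] & [D r]] & [D q]] & [D true]]]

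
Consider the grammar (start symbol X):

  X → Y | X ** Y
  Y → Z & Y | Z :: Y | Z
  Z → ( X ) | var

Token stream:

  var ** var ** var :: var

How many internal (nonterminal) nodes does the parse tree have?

11

[X [X [X [Y [Z var]]] ** [Y [Z var]]] ** [Y [Z var] :: [Y [Z var]]]]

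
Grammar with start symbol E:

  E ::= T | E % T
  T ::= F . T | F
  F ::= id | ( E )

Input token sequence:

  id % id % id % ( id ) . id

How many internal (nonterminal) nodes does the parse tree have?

17

[E [E [E [E [T [F id]]] % [T [F id]]] % [T [F id]]] % [T [F ( [E [T [F id]]] )] . [T [F id]]]]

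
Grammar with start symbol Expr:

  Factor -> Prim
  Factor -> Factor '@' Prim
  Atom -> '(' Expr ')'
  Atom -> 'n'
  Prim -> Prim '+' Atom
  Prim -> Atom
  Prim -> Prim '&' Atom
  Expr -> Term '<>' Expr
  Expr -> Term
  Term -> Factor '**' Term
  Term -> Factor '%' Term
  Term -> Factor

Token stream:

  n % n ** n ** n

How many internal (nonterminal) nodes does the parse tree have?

17

[Expr [Term [Factor [Prim [Atom n]]] % [Term [Factor [Prim [Atom n]]] ** [Term [Factor [Prim [Atom n]]] ** [Term [Factor [Prim [Atom n]]]]]]]]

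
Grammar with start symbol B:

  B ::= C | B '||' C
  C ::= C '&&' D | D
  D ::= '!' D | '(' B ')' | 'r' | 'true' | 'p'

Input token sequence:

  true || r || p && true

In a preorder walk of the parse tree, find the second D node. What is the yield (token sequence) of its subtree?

[B [B [B [C [D true]]] || [C [D r]]] || [C [C [D p]] && [D true]]]

r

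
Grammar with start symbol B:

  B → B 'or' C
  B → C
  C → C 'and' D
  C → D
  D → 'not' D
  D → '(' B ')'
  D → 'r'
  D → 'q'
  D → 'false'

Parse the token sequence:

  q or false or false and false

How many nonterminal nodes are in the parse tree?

11

[B [B [B [C [D q]]] or [C [D false]]] or [C [C [D false]] and [D false]]]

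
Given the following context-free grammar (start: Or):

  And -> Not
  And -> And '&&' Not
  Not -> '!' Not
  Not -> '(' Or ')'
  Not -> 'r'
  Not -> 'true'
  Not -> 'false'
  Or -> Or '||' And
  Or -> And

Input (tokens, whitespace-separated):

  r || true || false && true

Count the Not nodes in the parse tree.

4

[Or [Or [Or [And [Not r]]] || [And [Not true]]] || [And [And [Not false]] && [Not true]]]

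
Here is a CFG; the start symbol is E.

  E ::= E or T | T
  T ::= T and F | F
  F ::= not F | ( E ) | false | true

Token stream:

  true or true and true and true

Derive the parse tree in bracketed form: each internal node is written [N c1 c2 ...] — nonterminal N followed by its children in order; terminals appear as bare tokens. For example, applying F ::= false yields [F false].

[E [E [T [F true]]] or [T [T [T [F true]] and [F true]] and [F true]]]

E
E or T
T or T
F or T
true or T
true or T and F
true or T and F and F
true or F and F and F
true or true and F and F
true or true and true and F
true or true and true and true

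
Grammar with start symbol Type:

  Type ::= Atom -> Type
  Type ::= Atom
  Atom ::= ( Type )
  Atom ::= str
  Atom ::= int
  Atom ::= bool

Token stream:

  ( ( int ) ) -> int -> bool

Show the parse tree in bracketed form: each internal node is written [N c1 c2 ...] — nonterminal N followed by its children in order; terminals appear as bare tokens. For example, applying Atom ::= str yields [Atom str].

[Type [Atom ( [Type [Atom ( [Type [Atom int]] )]] )] -> [Type [Atom int] -> [Type [Atom bool]]]]

Type
Atom -> Type
( Type ) -> Type
( Atom ) -> Type
( ( Type ) ) -> Type
( ( Atom ) ) -> Type
( ( int ) ) -> Type
( ( int ) ) -> Atom -> Type
( ( int ) ) -> int -> Type
( ( int ) ) -> int -> Atom
( ( int ) ) -> int -> bool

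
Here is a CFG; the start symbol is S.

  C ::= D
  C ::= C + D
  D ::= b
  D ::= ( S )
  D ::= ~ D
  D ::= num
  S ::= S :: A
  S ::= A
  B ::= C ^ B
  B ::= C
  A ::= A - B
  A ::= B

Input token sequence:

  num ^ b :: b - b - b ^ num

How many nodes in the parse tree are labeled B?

[S [S [A [B [C [D num]] ^ [B [C [D b]]]]]] :: [A [A [A [B [C [D b]]]] - [B [C [D b]]]] - [B [C [D b]] ^ [B [C [D num]]]]]]

6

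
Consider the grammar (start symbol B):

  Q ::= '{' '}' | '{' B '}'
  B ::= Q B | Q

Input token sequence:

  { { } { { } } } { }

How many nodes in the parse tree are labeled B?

[B [Q { [B [Q { }] [B [Q { [B [Q { }]] }]]] }] [B [Q { }]]]

5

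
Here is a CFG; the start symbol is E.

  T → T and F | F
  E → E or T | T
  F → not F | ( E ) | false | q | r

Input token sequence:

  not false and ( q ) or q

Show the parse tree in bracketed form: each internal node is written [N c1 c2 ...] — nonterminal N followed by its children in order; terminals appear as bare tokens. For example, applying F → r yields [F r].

E
E or T
T or T
T and F or T
F and F or T
not F and F or T
not false and F or T
not false and ( E ) or T
not false and ( T ) or T
not false and ( F ) or T
not false and ( q ) or T
not false and ( q ) or F
not false and ( q ) or q

[E [E [T [T [F not [F false]]] and [F ( [E [T [F q]]] )]]] or [T [F q]]]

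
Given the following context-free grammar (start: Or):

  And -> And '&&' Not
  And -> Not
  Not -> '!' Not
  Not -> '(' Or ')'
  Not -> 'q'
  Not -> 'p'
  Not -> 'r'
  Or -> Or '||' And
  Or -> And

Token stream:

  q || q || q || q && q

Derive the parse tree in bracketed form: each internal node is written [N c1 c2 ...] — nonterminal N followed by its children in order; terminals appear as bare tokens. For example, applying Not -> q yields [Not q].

[Or [Or [Or [Or [And [Not q]]] || [And [Not q]]] || [And [Not q]]] || [And [And [Not q]] && [Not q]]]

Or
Or || And
Or || And || And
Or || And || And || And
And || And || And || And
Not || And || And || And
q || And || And || And
q || Not || And || And
q || q || And || And
q || q || Not || And
q || q || q || And
q || q || q || And && Not
q || q || q || Not && Not
q || q || q || q && Not
q || q || q || q && q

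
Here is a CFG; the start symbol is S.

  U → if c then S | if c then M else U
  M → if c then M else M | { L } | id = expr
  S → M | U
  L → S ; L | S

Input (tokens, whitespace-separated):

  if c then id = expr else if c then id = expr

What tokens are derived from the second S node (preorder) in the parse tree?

id = expr

[S [U if c then [M id = expr] else [U if c then [S [M id = expr]]]]]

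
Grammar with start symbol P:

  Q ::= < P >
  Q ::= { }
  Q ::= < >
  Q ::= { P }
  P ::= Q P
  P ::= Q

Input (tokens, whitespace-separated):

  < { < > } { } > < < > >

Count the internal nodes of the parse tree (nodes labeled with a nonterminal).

[P [Q < [P [Q { [P [Q < >]] }] [P [Q { }]]] >] [P [Q < [P [Q < >]] >]]]

12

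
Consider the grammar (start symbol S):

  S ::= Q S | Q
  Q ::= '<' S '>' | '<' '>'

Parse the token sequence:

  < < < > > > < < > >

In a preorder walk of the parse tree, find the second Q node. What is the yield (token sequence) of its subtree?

[S [Q < [S [Q < [S [Q < >]] >]] >] [S [Q < [S [Q < >]] >]]]

< < > >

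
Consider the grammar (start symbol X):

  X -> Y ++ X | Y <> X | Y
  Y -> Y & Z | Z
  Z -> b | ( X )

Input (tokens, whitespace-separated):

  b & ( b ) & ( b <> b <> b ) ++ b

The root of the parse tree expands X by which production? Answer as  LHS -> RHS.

X -> Y ++ X

[X [Y [Y [Y [Z b]] & [Z ( [X [Y [Z b]]] )]] & [Z ( [X [Y [Z b]] <> [X [Y [Z b]] <> [X [Y [Z b]]]]] )]] ++ [X [Y [Z b]]]]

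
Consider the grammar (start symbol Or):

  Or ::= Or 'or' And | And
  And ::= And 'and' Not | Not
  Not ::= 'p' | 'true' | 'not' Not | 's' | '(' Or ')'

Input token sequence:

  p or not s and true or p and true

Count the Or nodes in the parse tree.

[Or [Or [Or [And [Not p]]] or [And [And [Not not [Not s]]] and [Not true]]] or [And [And [Not p]] and [Not true]]]

3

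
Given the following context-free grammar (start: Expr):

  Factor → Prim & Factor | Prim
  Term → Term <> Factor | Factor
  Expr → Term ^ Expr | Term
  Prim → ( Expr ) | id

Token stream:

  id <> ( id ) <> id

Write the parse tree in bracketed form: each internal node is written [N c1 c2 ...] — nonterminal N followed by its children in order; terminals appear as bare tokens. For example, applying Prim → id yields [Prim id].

Expr
Term
Term <> Factor
Term <> Factor <> Factor
Factor <> Factor <> Factor
Prim <> Factor <> Factor
id <> Factor <> Factor
id <> Prim <> Factor
id <> ( Expr ) <> Factor
id <> ( Term ) <> Factor
id <> ( Factor ) <> Factor
id <> ( Prim ) <> Factor
id <> ( id ) <> Factor
id <> ( id ) <> Prim
id <> ( id ) <> id

[Expr [Term [Term [Term [Factor [Prim id]]] <> [Factor [Prim ( [Expr [Term [Factor [Prim id]]]] )]]] <> [Factor [Prim id]]]]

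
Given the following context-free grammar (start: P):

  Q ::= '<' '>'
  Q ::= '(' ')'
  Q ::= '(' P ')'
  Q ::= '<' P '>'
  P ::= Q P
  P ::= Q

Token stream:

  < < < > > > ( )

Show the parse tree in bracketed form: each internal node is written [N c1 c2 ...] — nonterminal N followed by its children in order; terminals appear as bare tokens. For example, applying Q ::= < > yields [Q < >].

[P [Q < [P [Q < [P [Q < >]] >]] >] [P [Q ( )]]]

P
Q P
< P > P
< Q > P
< < P > > P
< < Q > > P
< < < > > > P
< < < > > > Q
< < < > > > ( )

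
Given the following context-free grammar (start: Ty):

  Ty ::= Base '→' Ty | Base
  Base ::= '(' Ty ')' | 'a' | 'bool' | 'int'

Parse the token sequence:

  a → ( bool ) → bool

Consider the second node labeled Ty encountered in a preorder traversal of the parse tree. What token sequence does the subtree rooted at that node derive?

[Ty [Base a] → [Ty [Base ( [Ty [Base bool]] )] → [Ty [Base bool]]]]

( bool ) → bool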